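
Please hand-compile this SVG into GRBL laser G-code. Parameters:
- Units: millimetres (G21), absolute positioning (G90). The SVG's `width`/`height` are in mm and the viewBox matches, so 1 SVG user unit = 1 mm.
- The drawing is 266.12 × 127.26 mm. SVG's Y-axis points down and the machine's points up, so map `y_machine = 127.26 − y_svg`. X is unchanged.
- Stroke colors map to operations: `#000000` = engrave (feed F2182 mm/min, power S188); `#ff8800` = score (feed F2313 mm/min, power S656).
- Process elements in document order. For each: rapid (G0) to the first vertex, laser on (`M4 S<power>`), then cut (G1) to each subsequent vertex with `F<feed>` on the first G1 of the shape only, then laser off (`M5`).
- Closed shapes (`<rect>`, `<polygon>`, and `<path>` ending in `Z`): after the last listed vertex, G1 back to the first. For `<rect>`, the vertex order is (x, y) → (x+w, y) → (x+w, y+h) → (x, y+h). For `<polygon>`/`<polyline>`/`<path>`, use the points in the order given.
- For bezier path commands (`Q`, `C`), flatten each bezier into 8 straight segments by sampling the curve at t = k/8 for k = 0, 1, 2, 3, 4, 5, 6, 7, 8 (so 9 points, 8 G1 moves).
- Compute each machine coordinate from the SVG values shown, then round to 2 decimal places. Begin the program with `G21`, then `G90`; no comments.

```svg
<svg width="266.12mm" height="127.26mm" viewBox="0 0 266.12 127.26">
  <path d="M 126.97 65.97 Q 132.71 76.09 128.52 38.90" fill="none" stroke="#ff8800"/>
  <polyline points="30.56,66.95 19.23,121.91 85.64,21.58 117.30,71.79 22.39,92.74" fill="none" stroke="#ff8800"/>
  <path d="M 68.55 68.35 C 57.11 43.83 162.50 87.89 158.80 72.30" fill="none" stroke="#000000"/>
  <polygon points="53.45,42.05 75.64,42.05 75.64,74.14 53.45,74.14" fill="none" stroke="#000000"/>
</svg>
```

1 u = 1 mm; y_m = 127.26 − y.

[1] `<path>` quadratic bezier, #ff8800→score S656 F2313: (126.97,61.29) → (128.25,59.50) → (129.22,59.19) → (129.88,60.35) → (130.23,63.00) → (130.27,67.12) → (129.99,72.72) → (129.41,79.80) → (128.52,88.36)

[2] `<polyline>` open polyline, #ff8800→score S656 F2313: (30.56,60.31) → (19.23,5.35) → (85.64,105.68) → (117.30,55.47) → (22.39,34.52)

[3] `<path>` cubic bezier, #000000→engrave S188 F2182: (68.55,58.91) → (69.30,65.14) → (78.35,66.44) → (93.05,64.32) → (110.77,60.28) → (128.85,55.82) → (144.65,52.45) → (155.52,51.66) → (158.80,54.96)

[4] `<polygon>` rectangle, #000000→engrave S188 F2182: (53.45,85.21) → (75.64,85.21) → (75.64,53.12) → (53.45,53.12) → (53.45,85.21) (closed)

G21
G90
G0 X126.97 Y61.29
M4 S656
G1 X128.25 Y59.50 F2313
G1 X129.22 Y59.19
G1 X129.88 Y60.35
G1 X130.23 Y63.00
G1 X130.27 Y67.12
G1 X129.99 Y72.72
G1 X129.41 Y79.80
G1 X128.52 Y88.36
M5
G0 X30.56 Y60.31
M4 S656
G1 X19.23 Y5.35 F2313
G1 X85.64 Y105.68
G1 X117.30 Y55.47
G1 X22.39 Y34.52
M5
G0 X68.55 Y58.91
M4 S188
G1 X69.30 Y65.14 F2182
G1 X78.35 Y66.44
G1 X93.05 Y64.32
G1 X110.77 Y60.28
G1 X128.85 Y55.82
G1 X144.65 Y52.45
G1 X155.52 Y51.66
G1 X158.80 Y54.96
M5
G0 X53.45 Y85.21
M4 S188
G1 X75.64 Y85.21 F2182
G1 X75.64 Y53.12
G1 X53.45 Y53.12
G1 X53.45 Y85.21
M5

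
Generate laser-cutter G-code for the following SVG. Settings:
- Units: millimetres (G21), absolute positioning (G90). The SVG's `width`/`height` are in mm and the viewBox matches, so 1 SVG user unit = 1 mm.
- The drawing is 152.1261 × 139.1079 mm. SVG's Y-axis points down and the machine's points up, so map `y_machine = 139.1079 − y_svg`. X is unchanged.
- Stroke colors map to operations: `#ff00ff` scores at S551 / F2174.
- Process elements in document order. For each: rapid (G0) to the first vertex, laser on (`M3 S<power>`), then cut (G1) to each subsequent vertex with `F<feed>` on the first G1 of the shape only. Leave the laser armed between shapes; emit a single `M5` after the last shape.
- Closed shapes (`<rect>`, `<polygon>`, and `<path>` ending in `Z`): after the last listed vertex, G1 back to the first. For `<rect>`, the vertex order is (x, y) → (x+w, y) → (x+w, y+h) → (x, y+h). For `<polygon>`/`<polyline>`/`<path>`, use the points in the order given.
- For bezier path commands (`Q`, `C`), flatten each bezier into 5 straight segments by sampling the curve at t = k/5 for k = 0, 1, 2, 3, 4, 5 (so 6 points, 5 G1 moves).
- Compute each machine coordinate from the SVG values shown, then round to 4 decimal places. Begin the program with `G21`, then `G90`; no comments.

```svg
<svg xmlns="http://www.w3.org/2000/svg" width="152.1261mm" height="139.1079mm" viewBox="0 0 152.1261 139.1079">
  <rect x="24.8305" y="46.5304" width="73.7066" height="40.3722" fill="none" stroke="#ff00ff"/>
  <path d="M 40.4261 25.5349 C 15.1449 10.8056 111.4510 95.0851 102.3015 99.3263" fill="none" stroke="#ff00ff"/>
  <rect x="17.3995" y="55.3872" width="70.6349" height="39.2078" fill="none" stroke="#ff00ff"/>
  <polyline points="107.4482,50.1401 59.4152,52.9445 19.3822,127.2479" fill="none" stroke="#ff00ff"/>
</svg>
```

G21
G90
G0 X24.8305 Y92.5775
M3 S551
G1 X98.5371 Y92.5775 F2174
G1 X98.5371 Y52.2053
G1 X24.8305 Y52.2053
G1 X24.8305 Y92.5775
G0 X40.4261 Y113.5730
M3 S551
G1 X38.0315 Y111.9619 F2174
G1 X53.9198 Y95.1830
G1 X77.1930 Y71.8304
G1 X96.9529 Y50.4985
G1 X102.3015 Y39.7816
G0 X17.3995 Y83.7207
M3 S551
G1 X88.0344 Y83.7207 F2174
G1 X88.0344 Y44.5129
G1 X17.3995 Y44.5129
G1 X17.3995 Y83.7207
G0 X107.4482 Y88.9678
M3 S551
G1 X59.4152 Y86.1634 F2174
G1 X19.3822 Y11.8600
M5

viewBox `0 0 152.1261 139.1079` with mm width/height → 1 unit = 1 mm. Flip: y_m = 139.1079 − y_svg.

**Shape 1** — `<rect>` rectangle, stroke `#ff00ff` → score (S551, F2174). Machine vertices: (24.8305,92.5775) → (98.5371,92.5775) → (98.5371,52.2053) → (24.8305,52.2053) → (24.8305,92.5775). Closed: final G1 returns to the first vertex.

**Shape 2** — `<path>` cubic bezier, stroke `#ff00ff` → score (S551, F2174). Control points (SVG): P0=(40.4261,25.5349), P1=(15.1449,10.8056), P2=(111.4510,95.0851), P3=(102.3015,99.3263); sampled at t=k/5. Machine vertices: (40.4261,113.5730) → (38.0315,111.9619) → (53.9198,95.1830) → (77.1930,71.8304) → (96.9529,50.4985) → (102.3015,39.7816). Open path.

**Shape 3** — `<rect>` rectangle, stroke `#ff00ff` → score (S551, F2174). Machine vertices: (17.3995,83.7207) → (88.0344,83.7207) → (88.0344,44.5129) → (17.3995,44.5129) → (17.3995,83.7207). Closed: final G1 returns to the first vertex.

**Shape 4** — `<polyline>` open polyline, stroke `#ff00ff` → score (S551, F2174). Machine vertices: (107.4482,88.9678) → (59.4152,86.1634) → (19.3822,11.8600). Open path.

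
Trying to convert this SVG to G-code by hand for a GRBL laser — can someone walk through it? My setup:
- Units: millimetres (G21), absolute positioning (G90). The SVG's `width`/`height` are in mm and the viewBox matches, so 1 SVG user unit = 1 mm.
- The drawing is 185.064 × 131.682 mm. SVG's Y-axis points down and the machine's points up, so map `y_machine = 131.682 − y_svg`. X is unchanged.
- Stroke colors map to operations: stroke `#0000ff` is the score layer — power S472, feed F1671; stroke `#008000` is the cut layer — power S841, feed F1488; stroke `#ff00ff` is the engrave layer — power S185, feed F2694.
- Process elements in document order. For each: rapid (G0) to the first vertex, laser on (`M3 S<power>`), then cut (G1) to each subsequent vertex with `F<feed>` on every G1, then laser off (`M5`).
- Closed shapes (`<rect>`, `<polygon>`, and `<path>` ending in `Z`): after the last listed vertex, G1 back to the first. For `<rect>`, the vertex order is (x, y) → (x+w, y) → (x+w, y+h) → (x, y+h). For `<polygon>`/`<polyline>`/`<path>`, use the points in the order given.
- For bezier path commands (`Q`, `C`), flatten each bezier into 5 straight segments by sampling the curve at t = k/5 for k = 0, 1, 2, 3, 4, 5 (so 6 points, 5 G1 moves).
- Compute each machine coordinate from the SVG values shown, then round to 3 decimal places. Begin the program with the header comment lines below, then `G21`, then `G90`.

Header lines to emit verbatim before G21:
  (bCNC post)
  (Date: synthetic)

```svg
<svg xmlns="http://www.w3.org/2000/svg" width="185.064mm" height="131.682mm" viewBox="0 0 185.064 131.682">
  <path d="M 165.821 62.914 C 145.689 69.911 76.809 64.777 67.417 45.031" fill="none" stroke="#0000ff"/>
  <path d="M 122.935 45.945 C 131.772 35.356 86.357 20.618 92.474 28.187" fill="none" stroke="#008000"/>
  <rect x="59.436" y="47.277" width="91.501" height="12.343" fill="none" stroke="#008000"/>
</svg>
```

Since the viewBox matches the mm dimensions, user units are millimetres directly. The only transform is the Y-flip y_m = 131.682 − y_svg.

Shape 1 is a cubic bezier drawn with `<path>`. Its stroke #0000ff means score at S472, F1671. After flipping Y the toolpath is (165.821,68.768) → (148.758,66.045) → (125.191,66.353) → (100.315,69.811) → (79.325,76.537) → (67.417,86.651).

Shape 2 is a cubic bezier drawn with `<path>`. Its stroke #008000 means cut at S841, F1488. After flipping Y the toolpath is (122.935,85.737) → (122.573,92.377) → (114.269,98.742) → (103.099,103.564) → (94.141,105.571) → (92.474,103.495).

Shape 3 is a rectangle drawn with `<rect>`. Its stroke #008000 means cut at S841, F1488. After flipping Y the toolpath is (59.436,84.405) → (150.937,84.405) → (150.937,72.062) → (59.436,72.062) → (59.436,84.405), returning to the start.

(bCNC post)
(Date: synthetic)
G21
G90
G0 X165.821 Y68.768
M3 S472
G1 X148.758 Y66.045 F1671
G1 X125.191 Y66.353 F1671
G1 X100.315 Y69.811 F1671
G1 X79.325 Y76.537 F1671
G1 X67.417 Y86.651 F1671
M5
G0 X122.935 Y85.737
M3 S841
G1 X122.573 Y92.377 F1488
G1 X114.269 Y98.742 F1488
G1 X103.099 Y103.564 F1488
G1 X94.141 Y105.571 F1488
G1 X92.474 Y103.495 F1488
M5
G0 X59.436 Y84.405
M3 S841
G1 X150.937 Y84.405 F1488
G1 X150.937 Y72.062 F1488
G1 X59.436 Y72.062 F1488
G1 X59.436 Y84.405 F1488
M5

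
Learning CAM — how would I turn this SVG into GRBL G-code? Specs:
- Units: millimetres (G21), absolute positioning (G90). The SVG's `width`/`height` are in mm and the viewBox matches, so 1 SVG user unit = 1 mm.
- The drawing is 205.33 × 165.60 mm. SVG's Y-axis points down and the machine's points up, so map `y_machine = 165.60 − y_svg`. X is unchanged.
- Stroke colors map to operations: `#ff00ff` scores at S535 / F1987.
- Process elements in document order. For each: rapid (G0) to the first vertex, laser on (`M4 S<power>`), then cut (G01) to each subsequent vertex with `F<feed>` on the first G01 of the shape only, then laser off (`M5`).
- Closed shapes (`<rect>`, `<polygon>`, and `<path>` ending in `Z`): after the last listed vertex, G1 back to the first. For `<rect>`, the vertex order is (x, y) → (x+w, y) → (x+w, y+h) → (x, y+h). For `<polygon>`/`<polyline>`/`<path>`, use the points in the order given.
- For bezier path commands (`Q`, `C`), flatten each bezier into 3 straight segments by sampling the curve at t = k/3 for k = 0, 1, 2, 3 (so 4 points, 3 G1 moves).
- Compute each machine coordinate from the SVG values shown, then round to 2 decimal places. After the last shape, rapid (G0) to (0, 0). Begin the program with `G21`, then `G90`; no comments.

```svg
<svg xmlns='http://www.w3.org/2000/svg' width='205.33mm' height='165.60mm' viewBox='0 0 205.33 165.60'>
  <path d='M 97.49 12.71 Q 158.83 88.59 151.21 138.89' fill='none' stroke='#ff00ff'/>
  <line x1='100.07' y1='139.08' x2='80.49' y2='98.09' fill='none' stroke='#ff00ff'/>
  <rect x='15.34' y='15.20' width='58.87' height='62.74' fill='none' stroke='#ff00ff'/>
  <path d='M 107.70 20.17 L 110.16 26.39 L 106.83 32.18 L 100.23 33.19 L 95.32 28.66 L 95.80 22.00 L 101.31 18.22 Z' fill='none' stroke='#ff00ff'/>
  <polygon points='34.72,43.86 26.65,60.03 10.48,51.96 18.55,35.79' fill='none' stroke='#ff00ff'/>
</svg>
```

G21
G90
G0 X97.49 Y152.89
M4 S535
G01 X130.72 Y105.15 F1987
G01 X148.63 Y63.09
G01 X151.21 Y26.71
M5
G0 X100.07 Y26.52
M4 S535
G01 X80.49 Y67.51 F1987
M5
G0 X15.34 Y150.40
M4 S535
G01 X74.21 Y150.40 F1987
G01 X74.21 Y87.66
G01 X15.34 Y87.66
G01 X15.34 Y150.40
M5
G0 X107.70 Y145.43
M4 S535
G01 X110.16 Y139.21 F1987
G01 X106.83 Y133.42
G01 X100.23 Y132.41
G01 X95.32 Y136.94
G01 X95.80 Y143.60
G01 X101.31 Y147.38
G01 X107.70 Y145.43
M5
G0 X34.72 Y121.74
M4 S535
G01 X26.65 Y105.57 F1987
G01 X10.48 Y113.64
G01 X18.55 Y129.81
G01 X34.72 Y121.74
M5
G0 X0.00 Y0.00

1 u = 1 mm; y_m = 165.60 − y.

[1] `<path>` quadratic bezier, #ff00ff→score S535 F1987: (97.49,152.89) → (130.72,105.15) → (148.63,63.09) → (151.21,26.71)

[2] `<line>` line segment, #ff00ff→score S535 F1987: (100.07,26.52) → (80.49,67.51)

[3] `<rect>` rectangle, #ff00ff→score S535 F1987: (15.34,150.40) → (74.21,150.40) → (74.21,87.66) → (15.34,87.66) → (15.34,150.40) (closed)

[4] `<path>` regular polygon, #ff00ff→score S535 F1987: (107.70,145.43) → (110.16,139.21) → (106.83,133.42) → (100.23,132.41) → (95.32,136.94) → (95.80,143.60) → (101.31,147.38) → (107.70,145.43) (closed)

[5] `<polygon>` regular polygon, #ff00ff→score S535 F1987: (34.72,121.74) → (26.65,105.57) → (10.48,113.64) → (18.55,129.81) → (34.72,121.74) (closed)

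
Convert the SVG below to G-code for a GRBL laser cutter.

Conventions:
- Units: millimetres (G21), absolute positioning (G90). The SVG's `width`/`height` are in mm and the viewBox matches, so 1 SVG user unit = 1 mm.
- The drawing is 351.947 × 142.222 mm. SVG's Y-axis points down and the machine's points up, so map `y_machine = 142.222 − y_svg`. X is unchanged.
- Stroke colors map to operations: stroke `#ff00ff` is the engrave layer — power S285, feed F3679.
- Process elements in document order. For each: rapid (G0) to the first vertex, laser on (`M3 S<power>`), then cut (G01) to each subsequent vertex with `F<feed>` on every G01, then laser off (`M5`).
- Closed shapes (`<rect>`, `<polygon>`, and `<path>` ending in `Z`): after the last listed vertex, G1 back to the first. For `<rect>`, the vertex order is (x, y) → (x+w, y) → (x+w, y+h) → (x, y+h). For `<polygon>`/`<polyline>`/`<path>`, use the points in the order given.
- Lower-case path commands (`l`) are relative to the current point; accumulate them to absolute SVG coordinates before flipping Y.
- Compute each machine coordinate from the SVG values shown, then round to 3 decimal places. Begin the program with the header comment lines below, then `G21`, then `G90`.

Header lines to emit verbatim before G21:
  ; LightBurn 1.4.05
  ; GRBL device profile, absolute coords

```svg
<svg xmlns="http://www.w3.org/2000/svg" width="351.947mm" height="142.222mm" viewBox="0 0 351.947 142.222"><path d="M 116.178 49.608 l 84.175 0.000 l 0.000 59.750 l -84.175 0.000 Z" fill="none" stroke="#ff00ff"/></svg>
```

1 u = 1 mm; y_m = 142.222 − y.

[1] `<path>` rectangle, #ff00ff→engrave S285 F3679: (116.178,92.614) → (200.353,92.614) → (200.353,32.864) → (116.178,32.864) → (116.178,92.614) (closed)

; LightBurn 1.4.05
; GRBL device profile, absolute coords
G21
G90
G0 X116.178 Y92.614
M3 S285
G01 X200.353 Y92.614 F3679
G01 X200.353 Y32.864 F3679
G01 X116.178 Y32.864 F3679
G01 X116.178 Y92.614 F3679
M5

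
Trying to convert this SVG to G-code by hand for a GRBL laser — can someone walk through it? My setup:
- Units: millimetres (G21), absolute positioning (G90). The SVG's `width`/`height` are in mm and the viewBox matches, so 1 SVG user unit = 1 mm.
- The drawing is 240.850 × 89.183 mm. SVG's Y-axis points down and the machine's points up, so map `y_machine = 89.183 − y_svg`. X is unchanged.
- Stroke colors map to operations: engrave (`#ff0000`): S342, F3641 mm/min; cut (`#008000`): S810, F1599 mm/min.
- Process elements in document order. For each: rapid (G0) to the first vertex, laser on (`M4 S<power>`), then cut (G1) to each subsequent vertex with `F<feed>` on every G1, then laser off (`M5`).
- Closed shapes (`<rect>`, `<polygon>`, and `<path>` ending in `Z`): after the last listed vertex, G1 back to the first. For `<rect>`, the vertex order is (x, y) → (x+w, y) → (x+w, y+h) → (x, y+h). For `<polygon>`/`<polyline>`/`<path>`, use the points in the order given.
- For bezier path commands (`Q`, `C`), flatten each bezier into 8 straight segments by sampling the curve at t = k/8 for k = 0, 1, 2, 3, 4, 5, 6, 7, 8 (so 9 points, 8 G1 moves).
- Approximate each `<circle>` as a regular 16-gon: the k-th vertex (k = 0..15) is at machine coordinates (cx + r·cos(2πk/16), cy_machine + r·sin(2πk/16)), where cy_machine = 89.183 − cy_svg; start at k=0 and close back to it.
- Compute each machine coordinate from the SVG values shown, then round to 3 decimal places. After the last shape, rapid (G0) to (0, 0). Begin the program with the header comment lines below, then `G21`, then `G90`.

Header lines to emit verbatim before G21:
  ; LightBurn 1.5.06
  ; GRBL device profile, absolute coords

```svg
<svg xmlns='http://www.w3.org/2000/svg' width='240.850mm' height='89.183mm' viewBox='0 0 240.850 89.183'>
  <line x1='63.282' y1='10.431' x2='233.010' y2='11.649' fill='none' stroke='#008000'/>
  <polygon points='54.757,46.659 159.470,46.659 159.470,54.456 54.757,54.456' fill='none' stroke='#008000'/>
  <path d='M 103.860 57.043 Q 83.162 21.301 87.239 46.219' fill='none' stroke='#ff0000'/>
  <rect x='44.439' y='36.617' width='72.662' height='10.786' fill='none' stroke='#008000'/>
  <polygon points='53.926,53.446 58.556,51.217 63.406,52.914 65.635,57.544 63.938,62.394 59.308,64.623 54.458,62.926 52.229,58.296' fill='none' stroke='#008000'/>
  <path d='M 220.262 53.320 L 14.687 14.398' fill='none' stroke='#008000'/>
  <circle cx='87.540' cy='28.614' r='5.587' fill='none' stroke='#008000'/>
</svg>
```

viewBox `0 0 240.850 89.183` with mm width/height → 1 unit = 1 mm. Flip: y_m = 89.183 − y_svg.

**Shape 1** — `<line>` line segment, stroke `#008000` → cut (S810, F1599). Machine vertices: (63.282,78.752) → (233.010,77.534). Open path.

**Shape 2** — `<polygon>` rectangle, stroke `#008000` → cut (S810, F1599). Machine vertices: (54.757,42.524) → (159.470,42.524) → (159.470,34.727) → (54.757,34.727) → (54.757,42.524). Closed: final G1 returns to the first vertex.

**Shape 3** — `<path>` quadratic bezier, stroke `#ff0000` → engrave (S342, F3641). Control points (SVG): P0=(103.860,57.043), P1=(83.162,21.301), P2=(87.239,46.219); sampled at t=k/8. Machine vertices: (103.860,32.140) → (99.073,40.128) → (95.059,46.220) → (91.820,50.416) → (89.356,52.717) → (87.665,53.122) → (86.749,51.632) → (86.607,48.246) → (87.239,42.964). Open path.

**Shape 4** — `<rect>` rectangle, stroke `#008000` → cut (S810, F1599). Machine vertices: (44.439,52.566) → (117.101,52.566) → (117.101,41.780) → (44.439,41.780) → (44.439,52.566). Closed: final G1 returns to the first vertex.

**Shape 5** — `<polygon>` regular polygon, stroke `#008000` → cut (S810, F1599). Machine vertices: (53.926,35.737) → (58.556,37.966) → (63.406,36.269) → (65.635,31.639) → (63.938,26.789) → (59.308,24.560) → (54.458,26.257) → (52.229,30.887) → (53.926,35.737). Closed: final G1 returns to the first vertex.

**Shape 6** — `<path>` line segment, stroke `#008000` → cut (S810, F1599). Machine vertices: (220.262,35.863) → (14.687,74.785). Open path.

**Shape 7** — `<circle>` circle, stroke `#008000` → cut (S810, F1599). Machine vertices: (93.127,60.569) → (92.702,62.707) → (91.491,64.520) → (89.678,65.731) → (87.540,66.156) → (85.402,65.731) → (83.589,64.520) → (82.378,62.707) → (81.953,60.569) → (82.378,58.431) → (83.589,56.618) → (85.402,55.407) → (87.540,54.982) → (89.678,55.407) → (91.491,56.618) → (92.702,58.431) → (93.127,60.569). Closed: final G1 returns to the first vertex.

; LightBurn 1.5.06
; GRBL device profile, absolute coords
G21
G90
G0 X63.282 Y78.752
M4 S810
G1 X233.010 Y77.534 F1599
M5
G0 X54.757 Y42.524
M4 S810
G1 X159.470 Y42.524 F1599
G1 X159.470 Y34.727 F1599
G1 X54.757 Y34.727 F1599
G1 X54.757 Y42.524 F1599
M5
G0 X103.860 Y32.140
M4 S342
G1 X99.073 Y40.128 F3641
G1 X95.059 Y46.220 F3641
G1 X91.820 Y50.416 F3641
G1 X89.356 Y52.717 F3641
G1 X87.665 Y53.122 F3641
G1 X86.749 Y51.632 F3641
G1 X86.607 Y48.246 F3641
G1 X87.239 Y42.964 F3641
M5
G0 X44.439 Y52.566
M4 S810
G1 X117.101 Y52.566 F1599
G1 X117.101 Y41.780 F1599
G1 X44.439 Y41.780 F1599
G1 X44.439 Y52.566 F1599
M5
G0 X53.926 Y35.737
M4 S810
G1 X58.556 Y37.966 F1599
G1 X63.406 Y36.269 F1599
G1 X65.635 Y31.639 F1599
G1 X63.938 Y26.789 F1599
G1 X59.308 Y24.560 F1599
G1 X54.458 Y26.257 F1599
G1 X52.229 Y30.887 F1599
G1 X53.926 Y35.737 F1599
M5
G0 X220.262 Y35.863
M4 S810
G1 X14.687 Y74.785 F1599
M5
G0 X93.127 Y60.569
M4 S810
G1 X92.702 Y62.707 F1599
G1 X91.491 Y64.520 F1599
G1 X89.678 Y65.731 F1599
G1 X87.540 Y66.156 F1599
G1 X85.402 Y65.731 F1599
G1 X83.589 Y64.520 F1599
G1 X82.378 Y62.707 F1599
G1 X81.953 Y60.569 F1599
G1 X82.378 Y58.431 F1599
G1 X83.589 Y56.618 F1599
G1 X85.402 Y55.407 F1599
G1 X87.540 Y54.982 F1599
G1 X89.678 Y55.407 F1599
G1 X91.491 Y56.618 F1599
G1 X92.702 Y58.431 F1599
G1 X93.127 Y60.569 F1599
M5
G0 X0.000 Y0.000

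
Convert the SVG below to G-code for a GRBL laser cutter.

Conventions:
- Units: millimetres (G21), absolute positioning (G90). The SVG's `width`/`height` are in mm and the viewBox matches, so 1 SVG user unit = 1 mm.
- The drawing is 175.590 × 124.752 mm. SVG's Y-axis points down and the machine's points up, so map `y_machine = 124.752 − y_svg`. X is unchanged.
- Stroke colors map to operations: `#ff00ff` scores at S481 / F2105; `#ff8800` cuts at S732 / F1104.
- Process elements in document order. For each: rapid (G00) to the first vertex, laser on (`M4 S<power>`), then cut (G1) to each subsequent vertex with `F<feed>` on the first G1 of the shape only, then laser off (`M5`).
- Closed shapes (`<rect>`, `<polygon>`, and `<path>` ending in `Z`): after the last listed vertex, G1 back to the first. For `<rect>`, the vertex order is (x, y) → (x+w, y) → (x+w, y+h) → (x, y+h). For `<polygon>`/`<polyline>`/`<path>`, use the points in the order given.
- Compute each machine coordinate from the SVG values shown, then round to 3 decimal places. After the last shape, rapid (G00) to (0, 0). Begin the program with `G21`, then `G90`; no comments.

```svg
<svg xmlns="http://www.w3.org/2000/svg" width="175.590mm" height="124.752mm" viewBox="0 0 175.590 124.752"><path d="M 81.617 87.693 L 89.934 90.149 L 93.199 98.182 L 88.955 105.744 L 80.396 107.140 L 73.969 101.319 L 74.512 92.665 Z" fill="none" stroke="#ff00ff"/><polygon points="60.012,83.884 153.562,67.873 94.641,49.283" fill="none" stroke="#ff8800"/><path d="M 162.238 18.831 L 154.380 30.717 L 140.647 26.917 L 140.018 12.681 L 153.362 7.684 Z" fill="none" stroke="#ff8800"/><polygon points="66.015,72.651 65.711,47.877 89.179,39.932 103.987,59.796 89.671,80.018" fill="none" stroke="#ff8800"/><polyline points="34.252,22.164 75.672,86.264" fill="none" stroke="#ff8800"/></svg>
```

G21
G90
G00 X81.617 Y37.059
M4 S481
G1 X89.934 Y34.603 F2105
G1 X93.199 Y26.570
G1 X88.955 Y19.008
G1 X80.396 Y17.612
G1 X73.969 Y23.433
G1 X74.512 Y32.087
G1 X81.617 Y37.059
M5
G00 X60.012 Y40.868
M4 S732
G1 X153.562 Y56.879 F1104
G1 X94.641 Y75.469
G1 X60.012 Y40.868
M5
G00 X162.238 Y105.921
M4 S732
G1 X154.380 Y94.035 F1104
G1 X140.647 Y97.835
G1 X140.018 Y112.071
G1 X153.362 Y117.068
G1 X162.238 Y105.921
M5
G00 X66.015 Y52.101
M4 S732
G1 X65.711 Y76.875 F1104
G1 X89.179 Y84.820
G1 X103.987 Y64.956
G1 X89.671 Y44.734
G1 X66.015 Y52.101
M5
G00 X34.252 Y102.588
M4 S732
G1 X75.672 Y38.488 F1104
M5
G00 X0.000 Y0.000

viewBox `0 0 175.590 124.752` with mm width/height → 1 unit = 1 mm. Flip: y_m = 124.752 − y_svg.

**Shape 1** — `<path>` regular polygon, stroke `#ff00ff` → score (S481, F2105). Machine vertices: (81.617,37.059) → (89.934,34.603) → (93.199,26.570) → (88.955,19.008) → (80.396,17.612) → (73.969,23.433) → (74.512,32.087) → (81.617,37.059). Closed: final G1 returns to the first vertex.

**Shape 2** — `<polygon>` closed polygon, stroke `#ff8800` → cut (S732, F1104). Machine vertices: (60.012,40.868) → (153.562,56.879) → (94.641,75.469) → (60.012,40.868). Closed: final G1 returns to the first vertex.

**Shape 3** — `<path>` regular polygon, stroke `#ff8800` → cut (S732, F1104). Machine vertices: (162.238,105.921) → (154.380,94.035) → (140.647,97.835) → (140.018,112.071) → (153.362,117.068) → (162.238,105.921). Closed: final G1 returns to the first vertex.

**Shape 4** — `<polygon>` regular polygon, stroke `#ff8800` → cut (S732, F1104). Machine vertices: (66.015,52.101) → (65.711,76.875) → (89.179,84.820) → (103.987,64.956) → (89.671,44.734) → (66.015,52.101). Closed: final G1 returns to the first vertex.

**Shape 5** — `<polyline>` line segment, stroke `#ff8800` → cut (S732, F1104). Machine vertices: (34.252,102.588) → (75.672,38.488). Open path.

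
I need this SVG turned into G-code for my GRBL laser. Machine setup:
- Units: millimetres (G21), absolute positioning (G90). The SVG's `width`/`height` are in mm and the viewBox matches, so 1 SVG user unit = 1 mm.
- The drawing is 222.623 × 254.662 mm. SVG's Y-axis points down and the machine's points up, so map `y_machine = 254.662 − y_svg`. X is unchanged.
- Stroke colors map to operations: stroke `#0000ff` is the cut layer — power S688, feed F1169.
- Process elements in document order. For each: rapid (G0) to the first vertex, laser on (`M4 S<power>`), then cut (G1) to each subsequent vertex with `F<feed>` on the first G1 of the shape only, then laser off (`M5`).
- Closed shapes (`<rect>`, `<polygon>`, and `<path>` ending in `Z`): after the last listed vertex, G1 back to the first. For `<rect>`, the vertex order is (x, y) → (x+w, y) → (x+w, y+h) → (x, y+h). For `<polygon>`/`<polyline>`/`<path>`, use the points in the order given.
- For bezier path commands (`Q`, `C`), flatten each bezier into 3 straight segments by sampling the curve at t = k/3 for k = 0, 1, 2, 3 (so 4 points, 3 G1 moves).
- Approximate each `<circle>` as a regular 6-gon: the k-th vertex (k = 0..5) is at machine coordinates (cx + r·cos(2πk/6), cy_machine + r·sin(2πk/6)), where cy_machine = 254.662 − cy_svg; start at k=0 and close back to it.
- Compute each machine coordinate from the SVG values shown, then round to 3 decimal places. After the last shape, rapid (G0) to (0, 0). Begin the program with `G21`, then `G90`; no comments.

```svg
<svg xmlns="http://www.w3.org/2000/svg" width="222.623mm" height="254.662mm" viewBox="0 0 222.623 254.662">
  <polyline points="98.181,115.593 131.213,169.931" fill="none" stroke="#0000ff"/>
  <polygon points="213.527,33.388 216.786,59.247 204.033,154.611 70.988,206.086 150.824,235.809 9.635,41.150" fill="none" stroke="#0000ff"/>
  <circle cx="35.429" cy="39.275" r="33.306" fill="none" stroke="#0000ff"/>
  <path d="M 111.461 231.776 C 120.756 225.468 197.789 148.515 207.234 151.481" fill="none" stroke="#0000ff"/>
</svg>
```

G21
G90
G0 X98.181 Y139.069
M4 S688
G1 X131.213 Y84.731 F1169
M5
G0 X213.527 Y221.274
M4 S688
G1 X216.786 Y195.415 F1169
G1 X204.033 Y100.051
G1 X70.988 Y48.576
G1 X150.824 Y18.853
G1 X9.635 Y213.512
G1 X213.527 Y221.274
M5
G0 X68.735 Y215.387
M4 S688
G1 X52.082 Y244.231 F1169
G1 X18.776 Y244.231
G1 X2.123 Y215.387
G1 X18.776 Y186.543
G1 X52.082 Y186.543
G1 X68.735 Y215.387
M5
G0 X111.461 Y22.886
M4 S688
G1 X138.323 Y47.166 F1169
G1 X180.272 Y85.084
G1 X207.234 Y103.181
M5
G0 X0.000 Y0.000

viewBox `0 0 222.623 254.662` with mm width/height → 1 unit = 1 mm. Flip: y_m = 254.662 − y_svg.

**Shape 1** — `<polyline>` line segment, stroke `#0000ff` → cut (S688, F1169). Machine vertices: (98.181,139.069) → (131.213,84.731). Open path.

**Shape 2** — `<polygon>` closed polygon, stroke `#0000ff` → cut (S688, F1169). Machine vertices: (213.527,221.274) → (216.786,195.415) → (204.033,100.051) → (70.988,48.576) → (150.824,18.853) → (9.635,213.512) → (213.527,221.274). Closed: final G1 returns to the first vertex.

**Shape 3** — `<circle>` circle, stroke `#0000ff` → cut (S688, F1169). Machine vertices: (68.735,215.387) → (52.082,244.231) → (18.776,244.231) → (2.123,215.387) → (18.776,186.543) → (52.082,186.543) → (68.735,215.387). Closed: final G1 returns to the first vertex.

**Shape 4** — `<path>` cubic bezier, stroke `#0000ff` → cut (S688, F1169). Control points (SVG): P0=(111.461,231.776), P1=(120.756,225.468), P2=(197.789,148.515), P3=(207.234,151.481); sampled at t=k/3. Machine vertices: (111.461,22.886) → (138.323,47.166) → (180.272,85.084) → (207.234,103.181). Open path.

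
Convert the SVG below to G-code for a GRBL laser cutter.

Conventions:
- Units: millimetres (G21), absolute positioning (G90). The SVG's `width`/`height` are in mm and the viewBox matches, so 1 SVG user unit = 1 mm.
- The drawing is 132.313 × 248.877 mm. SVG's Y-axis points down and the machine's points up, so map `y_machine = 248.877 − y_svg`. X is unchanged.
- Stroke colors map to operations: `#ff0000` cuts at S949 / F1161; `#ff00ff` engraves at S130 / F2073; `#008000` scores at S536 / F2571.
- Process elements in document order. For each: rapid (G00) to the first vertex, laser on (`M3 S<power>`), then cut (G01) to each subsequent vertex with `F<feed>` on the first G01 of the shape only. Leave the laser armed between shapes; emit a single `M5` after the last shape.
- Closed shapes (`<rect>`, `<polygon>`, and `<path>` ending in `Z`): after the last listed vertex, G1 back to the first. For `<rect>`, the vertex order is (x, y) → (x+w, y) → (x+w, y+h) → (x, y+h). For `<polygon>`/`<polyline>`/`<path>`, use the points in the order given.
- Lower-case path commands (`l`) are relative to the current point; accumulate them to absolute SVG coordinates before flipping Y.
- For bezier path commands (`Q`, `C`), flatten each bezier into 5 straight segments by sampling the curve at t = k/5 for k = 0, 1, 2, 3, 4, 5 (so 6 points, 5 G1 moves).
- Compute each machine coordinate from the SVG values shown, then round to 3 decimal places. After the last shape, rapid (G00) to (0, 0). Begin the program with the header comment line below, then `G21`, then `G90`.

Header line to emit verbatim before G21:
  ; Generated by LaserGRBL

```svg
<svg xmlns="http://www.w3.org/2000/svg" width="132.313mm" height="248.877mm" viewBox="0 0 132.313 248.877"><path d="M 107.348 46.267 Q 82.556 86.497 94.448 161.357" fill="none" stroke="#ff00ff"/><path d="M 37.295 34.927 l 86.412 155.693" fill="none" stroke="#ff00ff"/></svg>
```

; Generated by LaserGRBL
G21
G90
G00 X107.348 Y202.610
M3 S130
G01 X98.899 Y185.133 F2073
G01 X93.384 Y164.885
G01 X90.804 Y141.867
G01 X91.159 Y116.079
G01 X94.448 Y87.520
G00 X37.295 Y213.950
M3 S130
G01 X123.707 Y58.257 F2073
M5
G00 X0.000 Y0.000

viewBox `0 0 132.313 248.877` with mm width/height → 1 unit = 1 mm. Flip: y_m = 248.877 − y_svg.

**Shape 1** — `<path>` quadratic bezier, stroke `#ff00ff` → engrave (S130, F2073). Control points (SVG): P0=(107.348,46.267), P1=(82.556,86.497), P2=(94.448,161.357); sampled at t=k/5. Machine vertices: (107.348,202.610) → (98.899,185.133) → (93.384,164.885) → (90.804,141.867) → (91.159,116.079) → (94.448,87.520). Open path.

**Shape 2** — `<path>` line segment, stroke `#ff00ff` → engrave (S130, F2073). Machine vertices: (37.295,213.950) → (123.707,58.257). Open path.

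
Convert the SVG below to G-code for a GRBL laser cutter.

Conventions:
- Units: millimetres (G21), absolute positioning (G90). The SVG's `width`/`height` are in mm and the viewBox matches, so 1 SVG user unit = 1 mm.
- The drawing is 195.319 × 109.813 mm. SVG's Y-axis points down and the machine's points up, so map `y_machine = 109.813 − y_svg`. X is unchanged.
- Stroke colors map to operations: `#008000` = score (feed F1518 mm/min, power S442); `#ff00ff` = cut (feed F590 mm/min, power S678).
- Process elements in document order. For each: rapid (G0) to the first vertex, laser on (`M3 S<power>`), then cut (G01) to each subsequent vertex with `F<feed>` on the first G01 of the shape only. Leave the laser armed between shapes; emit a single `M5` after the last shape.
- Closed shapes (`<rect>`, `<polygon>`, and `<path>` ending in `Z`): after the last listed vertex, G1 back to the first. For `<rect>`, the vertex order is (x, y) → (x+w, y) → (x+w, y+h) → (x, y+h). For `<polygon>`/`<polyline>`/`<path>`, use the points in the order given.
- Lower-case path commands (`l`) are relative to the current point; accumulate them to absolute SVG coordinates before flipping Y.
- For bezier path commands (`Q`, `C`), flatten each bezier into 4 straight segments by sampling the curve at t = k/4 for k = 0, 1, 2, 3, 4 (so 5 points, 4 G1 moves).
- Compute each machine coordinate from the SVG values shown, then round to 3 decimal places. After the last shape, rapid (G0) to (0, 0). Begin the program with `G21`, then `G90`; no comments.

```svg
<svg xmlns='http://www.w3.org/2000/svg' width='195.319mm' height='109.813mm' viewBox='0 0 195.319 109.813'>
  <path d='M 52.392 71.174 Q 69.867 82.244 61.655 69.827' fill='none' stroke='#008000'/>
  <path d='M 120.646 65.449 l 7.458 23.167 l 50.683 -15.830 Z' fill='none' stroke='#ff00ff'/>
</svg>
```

Since the viewBox matches the mm dimensions, user units are millimetres directly. The only transform is the Y-flip y_m = 109.813 − y_svg.

Shape 1 is a quadratic bezier drawn with `<path>`. Its stroke #008000 means score at S442, F1518. After flipping Y the toolpath is (52.392,38.639) → (59.524,34.572) → (63.445,33.441) → (64.156,35.245) → (61.655,39.986).

Shape 2 is a closed polygon drawn with `<path>`. Its stroke #ff00ff means cut at S678, F590. After flipping Y the toolpath is (120.646,44.364) → (128.104,21.197) → (178.787,37.027) → (120.646,44.364), returning to the start.

G21
G90
G0 X52.392 Y38.639
M3 S442
G01 X59.524 Y34.572 F1518
G01 X63.445 Y33.441
G01 X64.156 Y35.245
G01 X61.655 Y39.986
G0 X120.646 Y44.364
M3 S678
G01 X128.104 Y21.197 F590
G01 X178.787 Y37.027
G01 X120.646 Y44.364
M5
G0 X0.000 Y0.000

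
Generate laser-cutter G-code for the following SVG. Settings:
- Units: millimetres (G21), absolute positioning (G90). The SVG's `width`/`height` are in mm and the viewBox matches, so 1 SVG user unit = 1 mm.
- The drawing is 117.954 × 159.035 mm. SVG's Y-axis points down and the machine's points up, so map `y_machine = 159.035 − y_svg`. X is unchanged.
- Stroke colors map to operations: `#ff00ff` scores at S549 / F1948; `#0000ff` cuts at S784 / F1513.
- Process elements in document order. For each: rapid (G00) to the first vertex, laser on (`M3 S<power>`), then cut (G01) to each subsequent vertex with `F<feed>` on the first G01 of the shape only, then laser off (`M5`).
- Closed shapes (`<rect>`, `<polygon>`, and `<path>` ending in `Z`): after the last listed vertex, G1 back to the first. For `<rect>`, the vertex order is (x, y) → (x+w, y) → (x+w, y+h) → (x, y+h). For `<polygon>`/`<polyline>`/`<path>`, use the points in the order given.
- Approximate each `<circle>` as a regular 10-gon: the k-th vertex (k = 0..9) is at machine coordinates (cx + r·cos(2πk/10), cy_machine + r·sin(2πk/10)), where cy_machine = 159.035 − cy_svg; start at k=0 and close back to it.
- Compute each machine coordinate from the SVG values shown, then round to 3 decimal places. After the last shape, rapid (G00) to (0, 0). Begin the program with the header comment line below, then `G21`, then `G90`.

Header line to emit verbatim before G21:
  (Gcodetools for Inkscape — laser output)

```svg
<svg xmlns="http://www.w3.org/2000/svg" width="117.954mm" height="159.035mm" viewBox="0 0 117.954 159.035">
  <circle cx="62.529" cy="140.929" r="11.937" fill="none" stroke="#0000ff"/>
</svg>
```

Since the viewBox matches the mm dimensions, user units are millimetres directly. The only transform is the Y-flip y_m = 159.035 − y_svg.

Shape 1 is a circle drawn with `<circle>`. Its stroke #0000ff means cut at S784, F1513. After flipping Y the toolpath is (74.466,18.106) → (72.186,25.122) → (66.218,29.459) → (58.840,29.459) → (52.872,25.122) → (50.592,18.106) → (52.872,11.090) → (58.840,6.753) → (66.218,6.753) → (72.186,11.090) → (74.466,18.106), returning to the start.

(Gcodetools for Inkscape — laser output)
G21
G90
G00 X74.466 Y18.106
M3 S784
G01 X72.186 Y25.122 F1513
G01 X66.218 Y29.459
G01 X58.840 Y29.459
G01 X52.872 Y25.122
G01 X50.592 Y18.106
G01 X52.872 Y11.090
G01 X58.840 Y6.753
G01 X66.218 Y6.753
G01 X72.186 Y11.090
G01 X74.466 Y18.106
M5
G00 X0.000 Y0.000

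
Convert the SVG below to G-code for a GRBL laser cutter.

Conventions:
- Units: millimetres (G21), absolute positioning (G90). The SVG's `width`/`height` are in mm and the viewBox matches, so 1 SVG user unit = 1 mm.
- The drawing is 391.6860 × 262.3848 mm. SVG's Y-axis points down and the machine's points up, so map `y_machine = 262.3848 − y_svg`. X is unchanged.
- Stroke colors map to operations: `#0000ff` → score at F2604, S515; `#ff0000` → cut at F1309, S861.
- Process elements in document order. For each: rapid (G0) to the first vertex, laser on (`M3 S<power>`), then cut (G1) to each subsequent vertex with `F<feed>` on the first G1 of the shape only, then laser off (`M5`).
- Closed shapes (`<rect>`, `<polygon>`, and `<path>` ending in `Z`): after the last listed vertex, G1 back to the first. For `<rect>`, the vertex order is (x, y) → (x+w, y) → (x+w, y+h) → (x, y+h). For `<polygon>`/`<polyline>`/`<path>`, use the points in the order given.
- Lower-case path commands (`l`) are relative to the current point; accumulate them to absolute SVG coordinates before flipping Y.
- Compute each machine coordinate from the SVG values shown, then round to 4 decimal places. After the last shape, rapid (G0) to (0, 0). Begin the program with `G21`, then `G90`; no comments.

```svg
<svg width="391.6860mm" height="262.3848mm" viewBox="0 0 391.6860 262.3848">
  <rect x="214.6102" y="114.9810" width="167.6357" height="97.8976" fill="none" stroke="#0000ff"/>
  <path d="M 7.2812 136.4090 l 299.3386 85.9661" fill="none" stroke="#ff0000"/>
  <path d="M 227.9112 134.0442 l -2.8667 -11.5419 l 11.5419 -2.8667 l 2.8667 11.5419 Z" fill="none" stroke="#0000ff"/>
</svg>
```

1 u = 1 mm; y_m = 262.3848 − y.

[1] `<rect>` rectangle, #0000ff→score S515 F2604: (214.6102,147.4038) → (382.2459,147.4038) → (382.2459,49.5062) → (214.6102,49.5062) → (214.6102,147.4038) (closed)

[2] `<path>` line segment, #ff0000→cut S861 F1309: (7.2812,125.9758) → (306.6198,40.0097)

[3] `<path>` regular polygon, #0000ff→score S515 F2604: (227.9112,128.3406) → (225.0445,139.8825) → (236.5864,142.7492) → (239.4531,131.2073) → (227.9112,128.3406) (closed)

G21
G90
G0 X214.6102 Y147.4038
M3 S515
G1 X382.2459 Y147.4038 F2604
G1 X382.2459 Y49.5062
G1 X214.6102 Y49.5062
G1 X214.6102 Y147.4038
M5
G0 X7.2812 Y125.9758
M3 S861
G1 X306.6198 Y40.0097 F1309
M5
G0 X227.9112 Y128.3406
M3 S515
G1 X225.0445 Y139.8825 F2604
G1 X236.5864 Y142.7492
G1 X239.4531 Y131.2073
G1 X227.9112 Y128.3406
M5
G0 X0.0000 Y0.0000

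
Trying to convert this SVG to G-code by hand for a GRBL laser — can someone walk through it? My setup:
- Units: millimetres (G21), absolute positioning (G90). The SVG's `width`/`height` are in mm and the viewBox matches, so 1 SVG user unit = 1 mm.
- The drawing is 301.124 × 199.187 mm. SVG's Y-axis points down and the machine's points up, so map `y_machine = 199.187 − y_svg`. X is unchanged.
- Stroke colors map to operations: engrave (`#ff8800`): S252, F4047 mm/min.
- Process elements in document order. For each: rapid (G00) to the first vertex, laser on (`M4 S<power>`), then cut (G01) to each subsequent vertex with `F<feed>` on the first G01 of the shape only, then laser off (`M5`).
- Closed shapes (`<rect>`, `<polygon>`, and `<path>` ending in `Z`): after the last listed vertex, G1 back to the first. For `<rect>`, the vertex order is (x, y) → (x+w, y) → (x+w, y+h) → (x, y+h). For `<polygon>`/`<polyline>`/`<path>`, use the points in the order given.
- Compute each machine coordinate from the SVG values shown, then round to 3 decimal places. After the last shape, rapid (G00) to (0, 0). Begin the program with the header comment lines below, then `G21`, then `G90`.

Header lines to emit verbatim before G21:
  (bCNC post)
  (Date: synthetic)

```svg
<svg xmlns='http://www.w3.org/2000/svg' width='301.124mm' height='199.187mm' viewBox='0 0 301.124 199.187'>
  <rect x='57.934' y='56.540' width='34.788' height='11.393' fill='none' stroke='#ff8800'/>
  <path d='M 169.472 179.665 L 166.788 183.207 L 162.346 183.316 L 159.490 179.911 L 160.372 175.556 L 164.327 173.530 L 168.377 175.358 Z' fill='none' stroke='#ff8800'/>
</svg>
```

Since the viewBox matches the mm dimensions, user units are millimetres directly. The only transform is the Y-flip y_m = 199.187 − y_svg.

Shape 1 is a rectangle drawn with `<rect>`. Its stroke #ff8800 means engrave at S252, F4047. After flipping Y the toolpath is (57.934,142.647) → (92.722,142.647) → (92.722,131.254) → (57.934,131.254) → (57.934,142.647), returning to the start.

Shape 2 is a regular polygon drawn with `<path>`. Its stroke #ff8800 means engrave at S252, F4047. After flipping Y the toolpath is (169.472,19.522) → (166.788,15.980) → (162.346,15.871) → (159.490,19.276) → (160.372,23.631) → (164.327,25.657) → (168.377,23.829) → (169.472,19.522), returning to the start.

(bCNC post)
(Date: synthetic)
G21
G90
G00 X57.934 Y142.647
M4 S252
G01 X92.722 Y142.647 F4047
G01 X92.722 Y131.254
G01 X57.934 Y131.254
G01 X57.934 Y142.647
M5
G00 X169.472 Y19.522
M4 S252
G01 X166.788 Y15.980 F4047
G01 X162.346 Y15.871
G01 X159.490 Y19.276
G01 X160.372 Y23.631
G01 X164.327 Y25.657
G01 X168.377 Y23.829
G01 X169.472 Y19.522
M5
G00 X0.000 Y0.000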